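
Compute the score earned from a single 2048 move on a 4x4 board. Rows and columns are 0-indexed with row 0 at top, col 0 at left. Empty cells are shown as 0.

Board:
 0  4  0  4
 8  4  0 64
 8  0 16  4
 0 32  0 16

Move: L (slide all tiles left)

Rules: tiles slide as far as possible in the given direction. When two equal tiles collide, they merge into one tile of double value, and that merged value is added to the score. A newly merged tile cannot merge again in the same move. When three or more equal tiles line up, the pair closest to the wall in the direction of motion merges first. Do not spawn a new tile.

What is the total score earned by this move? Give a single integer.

Answer: 8

Derivation:
Slide left:
row 0: [0, 4, 0, 4] -> [8, 0, 0, 0]  score +8 (running 8)
row 1: [8, 4, 0, 64] -> [8, 4, 64, 0]  score +0 (running 8)
row 2: [8, 0, 16, 4] -> [8, 16, 4, 0]  score +0 (running 8)
row 3: [0, 32, 0, 16] -> [32, 16, 0, 0]  score +0 (running 8)
Board after move:
 8  0  0  0
 8  4 64  0
 8 16  4  0
32 16  0  0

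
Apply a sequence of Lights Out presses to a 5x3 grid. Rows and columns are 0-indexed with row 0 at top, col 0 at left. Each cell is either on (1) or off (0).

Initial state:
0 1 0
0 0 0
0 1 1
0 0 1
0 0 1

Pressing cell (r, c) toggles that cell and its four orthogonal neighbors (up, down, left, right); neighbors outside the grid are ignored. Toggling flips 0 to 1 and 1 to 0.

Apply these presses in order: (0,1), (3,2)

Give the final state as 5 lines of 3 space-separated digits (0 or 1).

Answer: 1 0 1
0 1 0
0 1 0
0 1 0
0 0 0

Derivation:
After press 1 at (0,1):
1 0 1
0 1 0
0 1 1
0 0 1
0 0 1

After press 2 at (3,2):
1 0 1
0 1 0
0 1 0
0 1 0
0 0 0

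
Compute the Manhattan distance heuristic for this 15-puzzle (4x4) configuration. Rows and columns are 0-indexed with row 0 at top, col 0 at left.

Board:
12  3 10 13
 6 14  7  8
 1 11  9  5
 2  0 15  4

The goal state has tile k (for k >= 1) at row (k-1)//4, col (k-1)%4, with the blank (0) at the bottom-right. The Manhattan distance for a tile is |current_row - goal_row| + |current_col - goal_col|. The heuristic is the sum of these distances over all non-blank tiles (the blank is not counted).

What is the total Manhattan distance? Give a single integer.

Answer: 34

Derivation:
Tile 12: at (0,0), goal (2,3), distance |0-2|+|0-3| = 5
Tile 3: at (0,1), goal (0,2), distance |0-0|+|1-2| = 1
Tile 10: at (0,2), goal (2,1), distance |0-2|+|2-1| = 3
Tile 13: at (0,3), goal (3,0), distance |0-3|+|3-0| = 6
Tile 6: at (1,0), goal (1,1), distance |1-1|+|0-1| = 1
Tile 14: at (1,1), goal (3,1), distance |1-3|+|1-1| = 2
Tile 7: at (1,2), goal (1,2), distance |1-1|+|2-2| = 0
Tile 8: at (1,3), goal (1,3), distance |1-1|+|3-3| = 0
Tile 1: at (2,0), goal (0,0), distance |2-0|+|0-0| = 2
Tile 11: at (2,1), goal (2,2), distance |2-2|+|1-2| = 1
Tile 9: at (2,2), goal (2,0), distance |2-2|+|2-0| = 2
Tile 5: at (2,3), goal (1,0), distance |2-1|+|3-0| = 4
Tile 2: at (3,0), goal (0,1), distance |3-0|+|0-1| = 4
Tile 15: at (3,2), goal (3,2), distance |3-3|+|2-2| = 0
Tile 4: at (3,3), goal (0,3), distance |3-0|+|3-3| = 3
Sum: 5 + 1 + 3 + 6 + 1 + 2 + 0 + 0 + 2 + 1 + 2 + 4 + 4 + 0 + 3 = 34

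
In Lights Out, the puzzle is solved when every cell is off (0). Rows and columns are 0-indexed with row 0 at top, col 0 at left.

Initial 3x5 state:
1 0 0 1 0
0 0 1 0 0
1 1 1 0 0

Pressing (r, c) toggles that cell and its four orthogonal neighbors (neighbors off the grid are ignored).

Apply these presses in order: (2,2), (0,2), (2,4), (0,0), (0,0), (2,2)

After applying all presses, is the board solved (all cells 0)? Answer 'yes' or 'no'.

Answer: no

Derivation:
After press 1 at (2,2):
1 0 0 1 0
0 0 0 0 0
1 0 0 1 0

After press 2 at (0,2):
1 1 1 0 0
0 0 1 0 0
1 0 0 1 0

After press 3 at (2,4):
1 1 1 0 0
0 0 1 0 1
1 0 0 0 1

After press 4 at (0,0):
0 0 1 0 0
1 0 1 0 1
1 0 0 0 1

After press 5 at (0,0):
1 1 1 0 0
0 0 1 0 1
1 0 0 0 1

After press 6 at (2,2):
1 1 1 0 0
0 0 0 0 1
1 1 1 1 1

Lights still on: 9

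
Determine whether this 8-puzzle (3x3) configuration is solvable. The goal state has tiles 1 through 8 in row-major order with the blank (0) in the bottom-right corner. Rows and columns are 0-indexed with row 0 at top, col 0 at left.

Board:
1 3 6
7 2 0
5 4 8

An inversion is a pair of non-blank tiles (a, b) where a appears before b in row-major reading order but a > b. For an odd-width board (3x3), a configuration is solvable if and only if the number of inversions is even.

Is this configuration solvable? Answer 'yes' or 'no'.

Inversions (pairs i<j in row-major order where tile[i] > tile[j] > 0): 8
8 is even, so the puzzle is solvable.

Answer: yes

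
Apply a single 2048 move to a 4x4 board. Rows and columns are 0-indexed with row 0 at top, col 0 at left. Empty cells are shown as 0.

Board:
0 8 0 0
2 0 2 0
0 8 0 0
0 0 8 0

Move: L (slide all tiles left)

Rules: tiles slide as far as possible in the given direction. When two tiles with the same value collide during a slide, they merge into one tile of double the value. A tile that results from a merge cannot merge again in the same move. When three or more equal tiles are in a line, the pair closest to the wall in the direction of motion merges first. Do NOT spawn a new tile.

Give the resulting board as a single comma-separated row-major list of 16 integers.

Answer: 8, 0, 0, 0, 4, 0, 0, 0, 8, 0, 0, 0, 8, 0, 0, 0

Derivation:
Slide left:
row 0: [0, 8, 0, 0] -> [8, 0, 0, 0]
row 1: [2, 0, 2, 0] -> [4, 0, 0, 0]
row 2: [0, 8, 0, 0] -> [8, 0, 0, 0]
row 3: [0, 0, 8, 0] -> [8, 0, 0, 0]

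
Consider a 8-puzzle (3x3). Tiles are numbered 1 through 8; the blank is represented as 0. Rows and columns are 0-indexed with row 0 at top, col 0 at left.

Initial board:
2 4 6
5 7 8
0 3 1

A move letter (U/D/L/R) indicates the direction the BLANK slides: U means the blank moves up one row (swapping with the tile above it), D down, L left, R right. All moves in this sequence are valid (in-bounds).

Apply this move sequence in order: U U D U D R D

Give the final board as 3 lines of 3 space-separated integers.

After move 1 (U):
2 4 6
0 7 8
5 3 1

After move 2 (U):
0 4 6
2 7 8
5 3 1

After move 3 (D):
2 4 6
0 7 8
5 3 1

After move 4 (U):
0 4 6
2 7 8
5 3 1

After move 5 (D):
2 4 6
0 7 8
5 3 1

After move 6 (R):
2 4 6
7 0 8
5 3 1

After move 7 (D):
2 4 6
7 3 8
5 0 1

Answer: 2 4 6
7 3 8
5 0 1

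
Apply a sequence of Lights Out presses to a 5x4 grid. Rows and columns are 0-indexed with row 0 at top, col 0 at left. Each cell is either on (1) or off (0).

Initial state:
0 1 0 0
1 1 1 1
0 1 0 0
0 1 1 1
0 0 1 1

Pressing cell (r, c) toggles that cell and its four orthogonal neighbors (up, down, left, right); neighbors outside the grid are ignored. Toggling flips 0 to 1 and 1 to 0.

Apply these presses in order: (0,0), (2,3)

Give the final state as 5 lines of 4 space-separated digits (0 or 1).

After press 1 at (0,0):
1 0 0 0
0 1 1 1
0 1 0 0
0 1 1 1
0 0 1 1

After press 2 at (2,3):
1 0 0 0
0 1 1 0
0 1 1 1
0 1 1 0
0 0 1 1

Answer: 1 0 0 0
0 1 1 0
0 1 1 1
0 1 1 0
0 0 1 1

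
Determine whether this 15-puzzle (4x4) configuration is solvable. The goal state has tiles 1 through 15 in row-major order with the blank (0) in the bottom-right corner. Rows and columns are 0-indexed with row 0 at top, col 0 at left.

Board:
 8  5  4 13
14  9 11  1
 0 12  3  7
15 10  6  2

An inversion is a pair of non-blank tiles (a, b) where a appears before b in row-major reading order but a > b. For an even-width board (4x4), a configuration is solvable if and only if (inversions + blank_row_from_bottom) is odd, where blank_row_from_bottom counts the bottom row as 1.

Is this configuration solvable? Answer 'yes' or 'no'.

Inversions: 57
Blank is in row 2 (0-indexed from top), which is row 2 counting from the bottom (bottom = 1).
57 + 2 = 59, which is odd, so the puzzle is solvable.

Answer: yes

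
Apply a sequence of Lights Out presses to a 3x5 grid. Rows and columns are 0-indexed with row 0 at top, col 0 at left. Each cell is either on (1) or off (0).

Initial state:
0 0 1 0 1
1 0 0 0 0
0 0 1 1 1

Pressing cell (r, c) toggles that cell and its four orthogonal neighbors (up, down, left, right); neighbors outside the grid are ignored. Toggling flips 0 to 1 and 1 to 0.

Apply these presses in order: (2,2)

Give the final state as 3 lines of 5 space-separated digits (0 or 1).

After press 1 at (2,2):
0 0 1 0 1
1 0 1 0 0
0 1 0 0 1

Answer: 0 0 1 0 1
1 0 1 0 0
0 1 0 0 1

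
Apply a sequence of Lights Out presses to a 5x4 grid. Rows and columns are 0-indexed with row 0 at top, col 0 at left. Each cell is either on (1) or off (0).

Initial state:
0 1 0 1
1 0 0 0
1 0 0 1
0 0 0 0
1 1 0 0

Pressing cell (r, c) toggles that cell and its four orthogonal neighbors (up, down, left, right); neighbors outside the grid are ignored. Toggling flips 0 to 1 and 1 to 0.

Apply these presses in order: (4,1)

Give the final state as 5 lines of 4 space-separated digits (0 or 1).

Answer: 0 1 0 1
1 0 0 0
1 0 0 1
0 1 0 0
0 0 1 0

Derivation:
After press 1 at (4,1):
0 1 0 1
1 0 0 0
1 0 0 1
0 1 0 0
0 0 1 0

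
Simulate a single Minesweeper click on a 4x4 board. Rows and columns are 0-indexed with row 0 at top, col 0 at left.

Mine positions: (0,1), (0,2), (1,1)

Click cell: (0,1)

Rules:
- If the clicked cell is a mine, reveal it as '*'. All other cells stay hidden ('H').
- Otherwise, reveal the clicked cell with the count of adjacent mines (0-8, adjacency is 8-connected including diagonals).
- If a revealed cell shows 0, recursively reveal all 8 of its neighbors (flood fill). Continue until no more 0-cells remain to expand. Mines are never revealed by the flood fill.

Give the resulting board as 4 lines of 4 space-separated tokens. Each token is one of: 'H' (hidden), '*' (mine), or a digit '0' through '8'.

H * H H
H H H H
H H H H
H H H H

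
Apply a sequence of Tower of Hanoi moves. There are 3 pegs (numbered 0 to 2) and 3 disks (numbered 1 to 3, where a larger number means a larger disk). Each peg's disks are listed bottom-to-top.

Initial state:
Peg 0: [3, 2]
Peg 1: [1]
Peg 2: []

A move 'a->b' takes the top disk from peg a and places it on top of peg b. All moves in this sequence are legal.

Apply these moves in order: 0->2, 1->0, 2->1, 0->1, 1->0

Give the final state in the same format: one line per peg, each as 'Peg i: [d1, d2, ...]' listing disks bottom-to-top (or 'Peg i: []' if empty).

After move 1 (0->2):
Peg 0: [3]
Peg 1: [1]
Peg 2: [2]

After move 2 (1->0):
Peg 0: [3, 1]
Peg 1: []
Peg 2: [2]

After move 3 (2->1):
Peg 0: [3, 1]
Peg 1: [2]
Peg 2: []

After move 4 (0->1):
Peg 0: [3]
Peg 1: [2, 1]
Peg 2: []

After move 5 (1->0):
Peg 0: [3, 1]
Peg 1: [2]
Peg 2: []

Answer: Peg 0: [3, 1]
Peg 1: [2]
Peg 2: []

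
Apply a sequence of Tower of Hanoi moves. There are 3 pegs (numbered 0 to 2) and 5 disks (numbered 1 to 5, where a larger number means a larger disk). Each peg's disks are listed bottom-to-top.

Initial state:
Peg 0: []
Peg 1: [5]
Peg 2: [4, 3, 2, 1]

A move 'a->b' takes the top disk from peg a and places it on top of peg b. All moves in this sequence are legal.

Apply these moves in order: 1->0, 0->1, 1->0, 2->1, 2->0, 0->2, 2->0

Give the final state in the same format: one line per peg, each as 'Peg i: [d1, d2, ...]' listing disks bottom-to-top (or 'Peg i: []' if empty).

Answer: Peg 0: [5, 2]
Peg 1: [1]
Peg 2: [4, 3]

Derivation:
After move 1 (1->0):
Peg 0: [5]
Peg 1: []
Peg 2: [4, 3, 2, 1]

After move 2 (0->1):
Peg 0: []
Peg 1: [5]
Peg 2: [4, 3, 2, 1]

After move 3 (1->0):
Peg 0: [5]
Peg 1: []
Peg 2: [4, 3, 2, 1]

After move 4 (2->1):
Peg 0: [5]
Peg 1: [1]
Peg 2: [4, 3, 2]

After move 5 (2->0):
Peg 0: [5, 2]
Peg 1: [1]
Peg 2: [4, 3]

After move 6 (0->2):
Peg 0: [5]
Peg 1: [1]
Peg 2: [4, 3, 2]

After move 7 (2->0):
Peg 0: [5, 2]
Peg 1: [1]
Peg 2: [4, 3]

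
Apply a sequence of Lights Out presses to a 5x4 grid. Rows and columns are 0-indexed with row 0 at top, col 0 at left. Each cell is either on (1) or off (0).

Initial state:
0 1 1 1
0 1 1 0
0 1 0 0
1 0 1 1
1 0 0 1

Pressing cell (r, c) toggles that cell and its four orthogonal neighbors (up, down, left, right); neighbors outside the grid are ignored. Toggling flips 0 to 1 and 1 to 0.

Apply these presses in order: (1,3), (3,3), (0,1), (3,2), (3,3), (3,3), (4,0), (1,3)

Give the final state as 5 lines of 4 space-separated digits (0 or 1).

After press 1 at (1,3):
0 1 1 0
0 1 0 1
0 1 0 1
1 0 1 1
1 0 0 1

After press 2 at (3,3):
0 1 1 0
0 1 0 1
0 1 0 0
1 0 0 0
1 0 0 0

After press 3 at (0,1):
1 0 0 0
0 0 0 1
0 1 0 0
1 0 0 0
1 0 0 0

After press 4 at (3,2):
1 0 0 0
0 0 0 1
0 1 1 0
1 1 1 1
1 0 1 0

After press 5 at (3,3):
1 0 0 0
0 0 0 1
0 1 1 1
1 1 0 0
1 0 1 1

After press 6 at (3,3):
1 0 0 0
0 0 0 1
0 1 1 0
1 1 1 1
1 0 1 0

After press 7 at (4,0):
1 0 0 0
0 0 0 1
0 1 1 0
0 1 1 1
0 1 1 0

After press 8 at (1,3):
1 0 0 1
0 0 1 0
0 1 1 1
0 1 1 1
0 1 1 0

Answer: 1 0 0 1
0 0 1 0
0 1 1 1
0 1 1 1
0 1 1 0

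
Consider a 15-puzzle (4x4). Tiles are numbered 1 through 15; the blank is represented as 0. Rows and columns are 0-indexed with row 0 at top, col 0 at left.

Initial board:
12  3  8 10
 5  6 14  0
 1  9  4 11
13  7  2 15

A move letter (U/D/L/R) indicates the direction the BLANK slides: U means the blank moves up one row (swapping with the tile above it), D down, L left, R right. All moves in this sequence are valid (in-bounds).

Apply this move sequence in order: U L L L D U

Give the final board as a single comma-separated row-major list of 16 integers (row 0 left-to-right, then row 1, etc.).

Answer: 0, 12, 3, 8, 5, 6, 14, 10, 1, 9, 4, 11, 13, 7, 2, 15

Derivation:
After move 1 (U):
12  3  8  0
 5  6 14 10
 1  9  4 11
13  7  2 15

After move 2 (L):
12  3  0  8
 5  6 14 10
 1  9  4 11
13  7  2 15

After move 3 (L):
12  0  3  8
 5  6 14 10
 1  9  4 11
13  7  2 15

After move 4 (L):
 0 12  3  8
 5  6 14 10
 1  9  4 11
13  7  2 15

After move 5 (D):
 5 12  3  8
 0  6 14 10
 1  9  4 11
13  7  2 15

After move 6 (U):
 0 12  3  8
 5  6 14 10
 1  9  4 11
13  7  2 15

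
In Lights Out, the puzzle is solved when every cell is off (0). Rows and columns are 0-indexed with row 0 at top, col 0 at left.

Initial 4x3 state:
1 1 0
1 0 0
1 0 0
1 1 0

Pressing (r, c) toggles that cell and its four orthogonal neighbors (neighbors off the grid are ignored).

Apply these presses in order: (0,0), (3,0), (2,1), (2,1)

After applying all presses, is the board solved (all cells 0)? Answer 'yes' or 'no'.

After press 1 at (0,0):
0 0 0
0 0 0
1 0 0
1 1 0

After press 2 at (3,0):
0 0 0
0 0 0
0 0 0
0 0 0

After press 3 at (2,1):
0 0 0
0 1 0
1 1 1
0 1 0

After press 4 at (2,1):
0 0 0
0 0 0
0 0 0
0 0 0

Lights still on: 0

Answer: yes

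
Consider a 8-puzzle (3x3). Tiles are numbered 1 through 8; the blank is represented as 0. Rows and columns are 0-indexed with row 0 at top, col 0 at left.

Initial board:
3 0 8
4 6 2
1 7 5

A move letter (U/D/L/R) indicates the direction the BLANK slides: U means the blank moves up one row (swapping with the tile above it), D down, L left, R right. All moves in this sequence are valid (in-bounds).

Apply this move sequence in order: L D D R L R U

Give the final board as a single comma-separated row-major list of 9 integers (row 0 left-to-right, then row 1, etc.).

After move 1 (L):
0 3 8
4 6 2
1 7 5

After move 2 (D):
4 3 8
0 6 2
1 7 5

After move 3 (D):
4 3 8
1 6 2
0 7 5

After move 4 (R):
4 3 8
1 6 2
7 0 5

After move 5 (L):
4 3 8
1 6 2
0 7 5

After move 6 (R):
4 3 8
1 6 2
7 0 5

After move 7 (U):
4 3 8
1 0 2
7 6 5

Answer: 4, 3, 8, 1, 0, 2, 7, 6, 5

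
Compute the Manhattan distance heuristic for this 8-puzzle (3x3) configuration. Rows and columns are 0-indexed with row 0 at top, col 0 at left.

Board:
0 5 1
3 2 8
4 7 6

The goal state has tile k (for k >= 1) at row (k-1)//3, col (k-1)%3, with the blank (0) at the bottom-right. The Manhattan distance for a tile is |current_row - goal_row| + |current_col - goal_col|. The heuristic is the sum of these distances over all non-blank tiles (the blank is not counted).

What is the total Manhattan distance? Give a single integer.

Tile 5: (0,1)->(1,1) = 1
Tile 1: (0,2)->(0,0) = 2
Tile 3: (1,0)->(0,2) = 3
Tile 2: (1,1)->(0,1) = 1
Tile 8: (1,2)->(2,1) = 2
Tile 4: (2,0)->(1,0) = 1
Tile 7: (2,1)->(2,0) = 1
Tile 6: (2,2)->(1,2) = 1
Sum: 1 + 2 + 3 + 1 + 2 + 1 + 1 + 1 = 12

Answer: 12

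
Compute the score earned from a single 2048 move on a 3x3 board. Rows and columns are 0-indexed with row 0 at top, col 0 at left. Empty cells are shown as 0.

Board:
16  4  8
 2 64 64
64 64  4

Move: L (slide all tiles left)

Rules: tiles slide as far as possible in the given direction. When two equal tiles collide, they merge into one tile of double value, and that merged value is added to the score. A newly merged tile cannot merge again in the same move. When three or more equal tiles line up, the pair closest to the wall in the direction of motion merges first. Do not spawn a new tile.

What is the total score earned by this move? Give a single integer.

Answer: 256

Derivation:
Slide left:
row 0: [16, 4, 8] -> [16, 4, 8]  score +0 (running 0)
row 1: [2, 64, 64] -> [2, 128, 0]  score +128 (running 128)
row 2: [64, 64, 4] -> [128, 4, 0]  score +128 (running 256)
Board after move:
 16   4   8
  2 128   0
128   4   0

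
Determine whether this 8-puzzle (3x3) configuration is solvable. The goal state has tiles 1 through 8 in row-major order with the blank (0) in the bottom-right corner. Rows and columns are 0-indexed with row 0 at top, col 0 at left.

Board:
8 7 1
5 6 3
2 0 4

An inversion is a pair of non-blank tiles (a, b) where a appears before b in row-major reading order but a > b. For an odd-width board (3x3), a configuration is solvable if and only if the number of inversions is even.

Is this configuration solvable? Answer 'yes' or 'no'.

Answer: yes

Derivation:
Inversions (pairs i<j in row-major order where tile[i] > tile[j] > 0): 20
20 is even, so the puzzle is solvable.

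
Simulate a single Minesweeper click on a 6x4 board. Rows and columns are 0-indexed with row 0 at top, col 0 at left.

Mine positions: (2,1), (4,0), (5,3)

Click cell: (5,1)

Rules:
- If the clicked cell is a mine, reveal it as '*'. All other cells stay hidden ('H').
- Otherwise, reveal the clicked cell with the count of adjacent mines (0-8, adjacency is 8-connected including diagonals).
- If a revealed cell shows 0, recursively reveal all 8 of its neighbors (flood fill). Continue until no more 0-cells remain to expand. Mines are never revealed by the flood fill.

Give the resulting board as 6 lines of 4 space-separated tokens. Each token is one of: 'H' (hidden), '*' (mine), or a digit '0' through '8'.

H H H H
H H H H
H H H H
H H H H
H H H H
H 1 H H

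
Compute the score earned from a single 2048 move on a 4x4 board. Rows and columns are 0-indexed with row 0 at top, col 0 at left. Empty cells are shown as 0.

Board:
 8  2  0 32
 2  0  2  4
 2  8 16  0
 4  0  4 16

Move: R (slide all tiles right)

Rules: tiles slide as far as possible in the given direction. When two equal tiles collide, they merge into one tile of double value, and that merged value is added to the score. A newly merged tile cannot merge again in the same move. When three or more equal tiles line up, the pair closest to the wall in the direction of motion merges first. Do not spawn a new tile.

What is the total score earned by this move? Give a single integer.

Answer: 12

Derivation:
Slide right:
row 0: [8, 2, 0, 32] -> [0, 8, 2, 32]  score +0 (running 0)
row 1: [2, 0, 2, 4] -> [0, 0, 4, 4]  score +4 (running 4)
row 2: [2, 8, 16, 0] -> [0, 2, 8, 16]  score +0 (running 4)
row 3: [4, 0, 4, 16] -> [0, 0, 8, 16]  score +8 (running 12)
Board after move:
 0  8  2 32
 0  0  4  4
 0  2  8 16
 0  0  8 16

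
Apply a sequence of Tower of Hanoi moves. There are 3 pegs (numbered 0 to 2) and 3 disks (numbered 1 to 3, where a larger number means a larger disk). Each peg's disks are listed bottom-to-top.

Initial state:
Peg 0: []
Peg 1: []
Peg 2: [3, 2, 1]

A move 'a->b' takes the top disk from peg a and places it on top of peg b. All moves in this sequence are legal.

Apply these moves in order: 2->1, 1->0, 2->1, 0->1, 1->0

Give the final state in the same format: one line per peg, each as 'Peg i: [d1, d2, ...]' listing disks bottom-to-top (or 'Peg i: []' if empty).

Answer: Peg 0: [1]
Peg 1: [2]
Peg 2: [3]

Derivation:
After move 1 (2->1):
Peg 0: []
Peg 1: [1]
Peg 2: [3, 2]

After move 2 (1->0):
Peg 0: [1]
Peg 1: []
Peg 2: [3, 2]

After move 3 (2->1):
Peg 0: [1]
Peg 1: [2]
Peg 2: [3]

After move 4 (0->1):
Peg 0: []
Peg 1: [2, 1]
Peg 2: [3]

After move 5 (1->0):
Peg 0: [1]
Peg 1: [2]
Peg 2: [3]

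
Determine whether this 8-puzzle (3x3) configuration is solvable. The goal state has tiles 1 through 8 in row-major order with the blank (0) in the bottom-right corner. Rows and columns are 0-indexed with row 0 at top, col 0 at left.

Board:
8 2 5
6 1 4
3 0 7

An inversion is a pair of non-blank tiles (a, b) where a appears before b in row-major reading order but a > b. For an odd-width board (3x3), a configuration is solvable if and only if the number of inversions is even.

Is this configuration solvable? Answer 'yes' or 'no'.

Answer: no

Derivation:
Inversions (pairs i<j in row-major order where tile[i] > tile[j] > 0): 15
15 is odd, so the puzzle is not solvable.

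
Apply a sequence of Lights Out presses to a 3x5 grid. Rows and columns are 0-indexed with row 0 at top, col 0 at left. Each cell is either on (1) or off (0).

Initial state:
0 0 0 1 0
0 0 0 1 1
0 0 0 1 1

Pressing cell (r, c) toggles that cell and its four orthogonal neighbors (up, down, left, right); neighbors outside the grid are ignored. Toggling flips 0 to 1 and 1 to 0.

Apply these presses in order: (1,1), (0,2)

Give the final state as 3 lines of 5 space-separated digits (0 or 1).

Answer: 0 0 1 0 0
1 1 0 1 1
0 1 0 1 1

Derivation:
After press 1 at (1,1):
0 1 0 1 0
1 1 1 1 1
0 1 0 1 1

After press 2 at (0,2):
0 0 1 0 0
1 1 0 1 1
0 1 0 1 1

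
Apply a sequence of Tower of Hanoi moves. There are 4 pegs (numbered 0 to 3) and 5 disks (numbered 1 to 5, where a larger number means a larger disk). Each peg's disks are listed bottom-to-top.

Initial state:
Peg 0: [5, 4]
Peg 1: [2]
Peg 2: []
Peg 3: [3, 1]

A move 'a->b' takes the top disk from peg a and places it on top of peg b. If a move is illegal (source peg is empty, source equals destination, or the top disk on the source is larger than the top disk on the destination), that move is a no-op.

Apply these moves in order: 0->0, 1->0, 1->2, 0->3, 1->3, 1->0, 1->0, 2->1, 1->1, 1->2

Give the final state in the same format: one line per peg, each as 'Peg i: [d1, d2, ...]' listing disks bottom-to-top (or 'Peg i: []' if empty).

Answer: Peg 0: [5, 4, 2]
Peg 1: []
Peg 2: []
Peg 3: [3, 1]

Derivation:
After move 1 (0->0):
Peg 0: [5, 4]
Peg 1: [2]
Peg 2: []
Peg 3: [3, 1]

After move 2 (1->0):
Peg 0: [5, 4, 2]
Peg 1: []
Peg 2: []
Peg 3: [3, 1]

After move 3 (1->2):
Peg 0: [5, 4, 2]
Peg 1: []
Peg 2: []
Peg 3: [3, 1]

After move 4 (0->3):
Peg 0: [5, 4, 2]
Peg 1: []
Peg 2: []
Peg 3: [3, 1]

After move 5 (1->3):
Peg 0: [5, 4, 2]
Peg 1: []
Peg 2: []
Peg 3: [3, 1]

After move 6 (1->0):
Peg 0: [5, 4, 2]
Peg 1: []
Peg 2: []
Peg 3: [3, 1]

After move 7 (1->0):
Peg 0: [5, 4, 2]
Peg 1: []
Peg 2: []
Peg 3: [3, 1]

After move 8 (2->1):
Peg 0: [5, 4, 2]
Peg 1: []
Peg 2: []
Peg 3: [3, 1]

After move 9 (1->1):
Peg 0: [5, 4, 2]
Peg 1: []
Peg 2: []
Peg 3: [3, 1]

After move 10 (1->2):
Peg 0: [5, 4, 2]
Peg 1: []
Peg 2: []
Peg 3: [3, 1]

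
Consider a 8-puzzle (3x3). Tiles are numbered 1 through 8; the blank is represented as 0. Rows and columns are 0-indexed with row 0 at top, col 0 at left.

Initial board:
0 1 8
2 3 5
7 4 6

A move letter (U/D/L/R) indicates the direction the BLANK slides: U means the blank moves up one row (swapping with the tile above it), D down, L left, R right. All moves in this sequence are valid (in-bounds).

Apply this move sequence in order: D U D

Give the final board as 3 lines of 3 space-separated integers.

After move 1 (D):
2 1 8
0 3 5
7 4 6

After move 2 (U):
0 1 8
2 3 5
7 4 6

After move 3 (D):
2 1 8
0 3 5
7 4 6

Answer: 2 1 8
0 3 5
7 4 6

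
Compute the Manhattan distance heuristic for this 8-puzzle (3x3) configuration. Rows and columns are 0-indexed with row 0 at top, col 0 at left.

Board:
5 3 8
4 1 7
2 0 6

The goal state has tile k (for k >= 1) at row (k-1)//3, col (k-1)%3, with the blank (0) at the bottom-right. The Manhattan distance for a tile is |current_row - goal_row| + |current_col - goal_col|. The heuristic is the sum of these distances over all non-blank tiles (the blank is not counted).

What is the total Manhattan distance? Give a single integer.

Tile 5: (0,0)->(1,1) = 2
Tile 3: (0,1)->(0,2) = 1
Tile 8: (0,2)->(2,1) = 3
Tile 4: (1,0)->(1,0) = 0
Tile 1: (1,1)->(0,0) = 2
Tile 7: (1,2)->(2,0) = 3
Tile 2: (2,0)->(0,1) = 3
Tile 6: (2,2)->(1,2) = 1
Sum: 2 + 1 + 3 + 0 + 2 + 3 + 3 + 1 = 15

Answer: 15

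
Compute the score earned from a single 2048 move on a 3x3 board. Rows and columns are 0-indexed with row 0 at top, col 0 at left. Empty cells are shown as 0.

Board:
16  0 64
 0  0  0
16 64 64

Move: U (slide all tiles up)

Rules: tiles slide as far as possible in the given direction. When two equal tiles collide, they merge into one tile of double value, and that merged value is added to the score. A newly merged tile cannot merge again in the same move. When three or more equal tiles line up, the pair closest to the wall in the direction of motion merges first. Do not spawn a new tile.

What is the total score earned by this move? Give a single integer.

Slide up:
col 0: [16, 0, 16] -> [32, 0, 0]  score +32 (running 32)
col 1: [0, 0, 64] -> [64, 0, 0]  score +0 (running 32)
col 2: [64, 0, 64] -> [128, 0, 0]  score +128 (running 160)
Board after move:
 32  64 128
  0   0   0
  0   0   0

Answer: 160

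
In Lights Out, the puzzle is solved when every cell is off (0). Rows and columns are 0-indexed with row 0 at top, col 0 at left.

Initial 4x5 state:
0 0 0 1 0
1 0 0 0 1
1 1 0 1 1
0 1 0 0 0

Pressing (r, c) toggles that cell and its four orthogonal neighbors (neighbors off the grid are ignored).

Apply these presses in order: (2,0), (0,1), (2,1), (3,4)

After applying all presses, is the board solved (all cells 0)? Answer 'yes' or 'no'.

After press 1 at (2,0):
0 0 0 1 0
0 0 0 0 1
0 0 0 1 1
1 1 0 0 0

After press 2 at (0,1):
1 1 1 1 0
0 1 0 0 1
0 0 0 1 1
1 1 0 0 0

After press 3 at (2,1):
1 1 1 1 0
0 0 0 0 1
1 1 1 1 1
1 0 0 0 0

After press 4 at (3,4):
1 1 1 1 0
0 0 0 0 1
1 1 1 1 0
1 0 0 1 1

Lights still on: 12

Answer: no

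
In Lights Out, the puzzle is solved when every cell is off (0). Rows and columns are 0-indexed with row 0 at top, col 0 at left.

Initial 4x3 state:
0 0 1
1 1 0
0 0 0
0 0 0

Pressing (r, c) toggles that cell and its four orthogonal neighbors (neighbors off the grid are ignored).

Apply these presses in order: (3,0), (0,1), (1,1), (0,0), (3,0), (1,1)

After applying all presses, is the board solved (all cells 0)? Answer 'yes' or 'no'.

After press 1 at (3,0):
0 0 1
1 1 0
1 0 0
1 1 0

After press 2 at (0,1):
1 1 0
1 0 0
1 0 0
1 1 0

After press 3 at (1,1):
1 0 0
0 1 1
1 1 0
1 1 0

After press 4 at (0,0):
0 1 0
1 1 1
1 1 0
1 1 0

After press 5 at (3,0):
0 1 0
1 1 1
0 1 0
0 0 0

After press 6 at (1,1):
0 0 0
0 0 0
0 0 0
0 0 0

Lights still on: 0

Answer: yes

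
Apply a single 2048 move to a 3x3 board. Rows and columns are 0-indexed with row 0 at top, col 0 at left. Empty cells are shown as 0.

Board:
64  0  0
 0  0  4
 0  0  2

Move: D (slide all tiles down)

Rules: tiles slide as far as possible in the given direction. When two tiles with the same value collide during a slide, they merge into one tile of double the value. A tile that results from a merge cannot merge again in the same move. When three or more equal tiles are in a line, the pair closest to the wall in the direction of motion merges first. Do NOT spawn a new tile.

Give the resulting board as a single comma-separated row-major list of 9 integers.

Slide down:
col 0: [64, 0, 0] -> [0, 0, 64]
col 1: [0, 0, 0] -> [0, 0, 0]
col 2: [0, 4, 2] -> [0, 4, 2]

Answer: 0, 0, 0, 0, 0, 4, 64, 0, 2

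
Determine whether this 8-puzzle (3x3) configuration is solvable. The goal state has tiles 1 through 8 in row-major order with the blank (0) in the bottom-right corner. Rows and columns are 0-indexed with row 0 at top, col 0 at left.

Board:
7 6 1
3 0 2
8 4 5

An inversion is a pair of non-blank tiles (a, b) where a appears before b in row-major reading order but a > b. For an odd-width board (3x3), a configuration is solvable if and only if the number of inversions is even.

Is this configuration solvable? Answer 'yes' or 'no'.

Answer: yes

Derivation:
Inversions (pairs i<j in row-major order where tile[i] > tile[j] > 0): 14
14 is even, so the puzzle is solvable.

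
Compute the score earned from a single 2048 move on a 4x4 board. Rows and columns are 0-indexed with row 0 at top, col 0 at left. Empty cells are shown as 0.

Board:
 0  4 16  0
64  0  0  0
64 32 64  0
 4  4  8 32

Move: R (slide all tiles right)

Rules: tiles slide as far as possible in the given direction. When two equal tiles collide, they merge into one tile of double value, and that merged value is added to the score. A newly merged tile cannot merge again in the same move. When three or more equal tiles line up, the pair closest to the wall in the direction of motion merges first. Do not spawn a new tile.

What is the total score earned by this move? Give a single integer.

Answer: 8

Derivation:
Slide right:
row 0: [0, 4, 16, 0] -> [0, 0, 4, 16]  score +0 (running 0)
row 1: [64, 0, 0, 0] -> [0, 0, 0, 64]  score +0 (running 0)
row 2: [64, 32, 64, 0] -> [0, 64, 32, 64]  score +0 (running 0)
row 3: [4, 4, 8, 32] -> [0, 8, 8, 32]  score +8 (running 8)
Board after move:
 0  0  4 16
 0  0  0 64
 0 64 32 64
 0  8  8 32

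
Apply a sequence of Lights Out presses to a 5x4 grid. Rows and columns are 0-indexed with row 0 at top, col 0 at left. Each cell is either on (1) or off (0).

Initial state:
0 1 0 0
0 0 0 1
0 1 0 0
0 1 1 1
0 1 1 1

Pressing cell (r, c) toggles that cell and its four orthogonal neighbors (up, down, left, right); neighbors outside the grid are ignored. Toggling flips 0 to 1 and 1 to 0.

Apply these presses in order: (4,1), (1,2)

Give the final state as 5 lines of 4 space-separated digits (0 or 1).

Answer: 0 1 1 0
0 1 1 0
0 1 1 0
0 0 1 1
1 0 0 1

Derivation:
After press 1 at (4,1):
0 1 0 0
0 0 0 1
0 1 0 0
0 0 1 1
1 0 0 1

After press 2 at (1,2):
0 1 1 0
0 1 1 0
0 1 1 0
0 0 1 1
1 0 0 1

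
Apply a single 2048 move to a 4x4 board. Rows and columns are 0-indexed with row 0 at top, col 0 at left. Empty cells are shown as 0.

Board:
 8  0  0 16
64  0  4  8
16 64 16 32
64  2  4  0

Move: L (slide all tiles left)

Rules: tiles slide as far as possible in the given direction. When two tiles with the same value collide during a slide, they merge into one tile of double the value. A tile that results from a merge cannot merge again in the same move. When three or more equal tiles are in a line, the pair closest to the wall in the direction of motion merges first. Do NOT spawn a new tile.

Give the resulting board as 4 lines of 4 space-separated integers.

Answer:  8 16  0  0
64  4  8  0
16 64 16 32
64  2  4  0

Derivation:
Slide left:
row 0: [8, 0, 0, 16] -> [8, 16, 0, 0]
row 1: [64, 0, 4, 8] -> [64, 4, 8, 0]
row 2: [16, 64, 16, 32] -> [16, 64, 16, 32]
row 3: [64, 2, 4, 0] -> [64, 2, 4, 0]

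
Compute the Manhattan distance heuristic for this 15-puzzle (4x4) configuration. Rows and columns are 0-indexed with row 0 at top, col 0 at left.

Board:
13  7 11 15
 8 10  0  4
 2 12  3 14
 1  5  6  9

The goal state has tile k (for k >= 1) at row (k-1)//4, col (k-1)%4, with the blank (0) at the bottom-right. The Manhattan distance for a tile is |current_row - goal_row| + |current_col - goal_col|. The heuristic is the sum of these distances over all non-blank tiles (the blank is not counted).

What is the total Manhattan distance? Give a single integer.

Tile 13: at (0,0), goal (3,0), distance |0-3|+|0-0| = 3
Tile 7: at (0,1), goal (1,2), distance |0-1|+|1-2| = 2
Tile 11: at (0,2), goal (2,2), distance |0-2|+|2-2| = 2
Tile 15: at (0,3), goal (3,2), distance |0-3|+|3-2| = 4
Tile 8: at (1,0), goal (1,3), distance |1-1|+|0-3| = 3
Tile 10: at (1,1), goal (2,1), distance |1-2|+|1-1| = 1
Tile 4: at (1,3), goal (0,3), distance |1-0|+|3-3| = 1
Tile 2: at (2,0), goal (0,1), distance |2-0|+|0-1| = 3
Tile 12: at (2,1), goal (2,3), distance |2-2|+|1-3| = 2
Tile 3: at (2,2), goal (0,2), distance |2-0|+|2-2| = 2
Tile 14: at (2,3), goal (3,1), distance |2-3|+|3-1| = 3
Tile 1: at (3,0), goal (0,0), distance |3-0|+|0-0| = 3
Tile 5: at (3,1), goal (1,0), distance |3-1|+|1-0| = 3
Tile 6: at (3,2), goal (1,1), distance |3-1|+|2-1| = 3
Tile 9: at (3,3), goal (2,0), distance |3-2|+|3-0| = 4
Sum: 3 + 2 + 2 + 4 + 3 + 1 + 1 + 3 + 2 + 2 + 3 + 3 + 3 + 3 + 4 = 39

Answer: 39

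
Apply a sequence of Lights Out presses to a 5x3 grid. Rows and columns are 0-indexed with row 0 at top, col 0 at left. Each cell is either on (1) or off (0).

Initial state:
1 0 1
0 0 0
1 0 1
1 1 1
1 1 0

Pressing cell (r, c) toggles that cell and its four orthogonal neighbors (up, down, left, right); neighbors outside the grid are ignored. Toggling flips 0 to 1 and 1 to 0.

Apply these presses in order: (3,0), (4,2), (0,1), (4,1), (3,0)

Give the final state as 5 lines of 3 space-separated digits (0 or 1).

After press 1 at (3,0):
1 0 1
0 0 0
0 0 1
0 0 1
0 1 0

After press 2 at (4,2):
1 0 1
0 0 0
0 0 1
0 0 0
0 0 1

After press 3 at (0,1):
0 1 0
0 1 0
0 0 1
0 0 0
0 0 1

After press 4 at (4,1):
0 1 0
0 1 0
0 0 1
0 1 0
1 1 0

After press 5 at (3,0):
0 1 0
0 1 0
1 0 1
1 0 0
0 1 0

Answer: 0 1 0
0 1 0
1 0 1
1 0 0
0 1 0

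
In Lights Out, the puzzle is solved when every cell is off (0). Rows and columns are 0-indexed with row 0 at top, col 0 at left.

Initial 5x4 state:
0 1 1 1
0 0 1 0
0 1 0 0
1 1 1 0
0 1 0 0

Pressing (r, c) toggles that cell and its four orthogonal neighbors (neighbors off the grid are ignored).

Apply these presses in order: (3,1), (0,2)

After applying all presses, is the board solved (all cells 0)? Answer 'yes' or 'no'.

Answer: yes

Derivation:
After press 1 at (3,1):
0 1 1 1
0 0 1 0
0 0 0 0
0 0 0 0
0 0 0 0

After press 2 at (0,2):
0 0 0 0
0 0 0 0
0 0 0 0
0 0 0 0
0 0 0 0

Lights still on: 0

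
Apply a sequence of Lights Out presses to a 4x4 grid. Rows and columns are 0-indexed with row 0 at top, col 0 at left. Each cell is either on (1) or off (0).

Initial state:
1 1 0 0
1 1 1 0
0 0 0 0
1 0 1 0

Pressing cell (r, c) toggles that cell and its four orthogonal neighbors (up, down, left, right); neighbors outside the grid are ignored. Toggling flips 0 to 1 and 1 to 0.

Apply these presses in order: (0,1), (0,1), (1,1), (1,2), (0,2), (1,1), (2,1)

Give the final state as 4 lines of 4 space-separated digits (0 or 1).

After press 1 at (0,1):
0 0 1 0
1 0 1 0
0 0 0 0
1 0 1 0

After press 2 at (0,1):
1 1 0 0
1 1 1 0
0 0 0 0
1 0 1 0

After press 3 at (1,1):
1 0 0 0
0 0 0 0
0 1 0 0
1 0 1 0

After press 4 at (1,2):
1 0 1 0
0 1 1 1
0 1 1 0
1 0 1 0

After press 5 at (0,2):
1 1 0 1
0 1 0 1
0 1 1 0
1 0 1 0

After press 6 at (1,1):
1 0 0 1
1 0 1 1
0 0 1 0
1 0 1 0

After press 7 at (2,1):
1 0 0 1
1 1 1 1
1 1 0 0
1 1 1 0

Answer: 1 0 0 1
1 1 1 1
1 1 0 0
1 1 1 0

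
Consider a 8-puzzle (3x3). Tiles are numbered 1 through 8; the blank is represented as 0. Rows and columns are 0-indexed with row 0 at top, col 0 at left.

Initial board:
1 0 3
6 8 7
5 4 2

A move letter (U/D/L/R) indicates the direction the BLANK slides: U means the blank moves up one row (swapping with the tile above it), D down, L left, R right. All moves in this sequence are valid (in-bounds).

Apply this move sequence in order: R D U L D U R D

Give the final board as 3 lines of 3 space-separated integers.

After move 1 (R):
1 3 0
6 8 7
5 4 2

After move 2 (D):
1 3 7
6 8 0
5 4 2

After move 3 (U):
1 3 0
6 8 7
5 4 2

After move 4 (L):
1 0 3
6 8 7
5 4 2

After move 5 (D):
1 8 3
6 0 7
5 4 2

After move 6 (U):
1 0 3
6 8 7
5 4 2

After move 7 (R):
1 3 0
6 8 7
5 4 2

After move 8 (D):
1 3 7
6 8 0
5 4 2

Answer: 1 3 7
6 8 0
5 4 2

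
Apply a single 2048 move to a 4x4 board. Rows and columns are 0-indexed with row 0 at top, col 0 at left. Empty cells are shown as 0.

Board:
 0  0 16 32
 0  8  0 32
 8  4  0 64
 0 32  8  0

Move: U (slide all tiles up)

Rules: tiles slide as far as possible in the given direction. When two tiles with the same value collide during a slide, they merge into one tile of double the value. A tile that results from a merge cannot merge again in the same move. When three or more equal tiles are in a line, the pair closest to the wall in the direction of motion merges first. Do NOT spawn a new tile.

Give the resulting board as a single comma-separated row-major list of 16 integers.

Answer: 8, 8, 16, 64, 0, 4, 8, 64, 0, 32, 0, 0, 0, 0, 0, 0

Derivation:
Slide up:
col 0: [0, 0, 8, 0] -> [8, 0, 0, 0]
col 1: [0, 8, 4, 32] -> [8, 4, 32, 0]
col 2: [16, 0, 0, 8] -> [16, 8, 0, 0]
col 3: [32, 32, 64, 0] -> [64, 64, 0, 0]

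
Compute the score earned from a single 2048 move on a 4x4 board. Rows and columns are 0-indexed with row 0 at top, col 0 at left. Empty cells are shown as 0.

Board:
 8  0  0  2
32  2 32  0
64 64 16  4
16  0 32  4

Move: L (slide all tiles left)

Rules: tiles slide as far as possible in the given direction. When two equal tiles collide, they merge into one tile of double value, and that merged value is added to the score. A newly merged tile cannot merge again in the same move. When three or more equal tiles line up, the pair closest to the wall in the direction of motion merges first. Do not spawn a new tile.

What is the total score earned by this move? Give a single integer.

Answer: 128

Derivation:
Slide left:
row 0: [8, 0, 0, 2] -> [8, 2, 0, 0]  score +0 (running 0)
row 1: [32, 2, 32, 0] -> [32, 2, 32, 0]  score +0 (running 0)
row 2: [64, 64, 16, 4] -> [128, 16, 4, 0]  score +128 (running 128)
row 3: [16, 0, 32, 4] -> [16, 32, 4, 0]  score +0 (running 128)
Board after move:
  8   2   0   0
 32   2  32   0
128  16   4   0
 16  32   4   0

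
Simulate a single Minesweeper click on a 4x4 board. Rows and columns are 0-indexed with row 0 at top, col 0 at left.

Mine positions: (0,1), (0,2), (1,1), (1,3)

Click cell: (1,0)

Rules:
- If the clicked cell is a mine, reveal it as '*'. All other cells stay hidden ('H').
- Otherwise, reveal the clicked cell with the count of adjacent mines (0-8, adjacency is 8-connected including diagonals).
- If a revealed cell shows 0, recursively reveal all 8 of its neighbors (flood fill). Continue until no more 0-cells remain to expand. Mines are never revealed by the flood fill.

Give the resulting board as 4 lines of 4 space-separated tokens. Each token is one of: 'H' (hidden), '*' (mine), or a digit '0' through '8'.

H H H H
2 H H H
H H H H
H H H H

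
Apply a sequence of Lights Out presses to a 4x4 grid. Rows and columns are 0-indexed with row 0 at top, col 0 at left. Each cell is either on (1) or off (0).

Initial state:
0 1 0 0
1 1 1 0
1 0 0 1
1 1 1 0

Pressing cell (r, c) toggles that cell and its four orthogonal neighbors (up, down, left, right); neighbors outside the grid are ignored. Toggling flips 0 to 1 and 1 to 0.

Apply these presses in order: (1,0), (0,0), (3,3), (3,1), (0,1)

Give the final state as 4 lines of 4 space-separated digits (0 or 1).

Answer: 1 1 1 0
1 1 1 0
0 1 0 0
0 0 1 1

Derivation:
After press 1 at (1,0):
1 1 0 0
0 0 1 0
0 0 0 1
1 1 1 0

After press 2 at (0,0):
0 0 0 0
1 0 1 0
0 0 0 1
1 1 1 0

After press 3 at (3,3):
0 0 0 0
1 0 1 0
0 0 0 0
1 1 0 1

After press 4 at (3,1):
0 0 0 0
1 0 1 0
0 1 0 0
0 0 1 1

After press 5 at (0,1):
1 1 1 0
1 1 1 0
0 1 0 0
0 0 1 1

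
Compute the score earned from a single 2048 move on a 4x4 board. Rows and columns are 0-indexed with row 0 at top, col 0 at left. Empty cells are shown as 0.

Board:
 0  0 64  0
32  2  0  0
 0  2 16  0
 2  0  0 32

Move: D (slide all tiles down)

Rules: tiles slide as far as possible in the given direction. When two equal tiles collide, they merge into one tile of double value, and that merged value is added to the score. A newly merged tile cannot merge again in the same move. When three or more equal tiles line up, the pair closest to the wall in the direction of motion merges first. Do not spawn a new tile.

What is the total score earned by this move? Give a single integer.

Slide down:
col 0: [0, 32, 0, 2] -> [0, 0, 32, 2]  score +0 (running 0)
col 1: [0, 2, 2, 0] -> [0, 0, 0, 4]  score +4 (running 4)
col 2: [64, 0, 16, 0] -> [0, 0, 64, 16]  score +0 (running 4)
col 3: [0, 0, 0, 32] -> [0, 0, 0, 32]  score +0 (running 4)
Board after move:
 0  0  0  0
 0  0  0  0
32  0 64  0
 2  4 16 32

Answer: 4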